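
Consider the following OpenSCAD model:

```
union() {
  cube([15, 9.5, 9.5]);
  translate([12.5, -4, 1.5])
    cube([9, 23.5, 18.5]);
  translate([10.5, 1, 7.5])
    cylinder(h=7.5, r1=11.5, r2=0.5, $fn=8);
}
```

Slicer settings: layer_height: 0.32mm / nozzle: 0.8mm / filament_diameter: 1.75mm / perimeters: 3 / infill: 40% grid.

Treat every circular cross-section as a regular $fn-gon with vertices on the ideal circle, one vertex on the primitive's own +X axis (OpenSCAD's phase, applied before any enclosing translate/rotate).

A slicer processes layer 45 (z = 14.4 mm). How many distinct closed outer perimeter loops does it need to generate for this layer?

2

At z = 14.4 mm: the cube does not reach this height (z outside [0, 9.5]); the cube at (12.5, -4) is present — its section is the full 9×23.5 rectangle; the cone at (10.5, 1) (r1=11.5→r2=0.5) has section circumradius 1.380 here — a regular 8-gon; Combining (union): the 2 present regions are separate (no shared area or edge), so areas and boundary lengths simply add and each stays a separate island — 2 connected regions. The result has 2 disconnected regions.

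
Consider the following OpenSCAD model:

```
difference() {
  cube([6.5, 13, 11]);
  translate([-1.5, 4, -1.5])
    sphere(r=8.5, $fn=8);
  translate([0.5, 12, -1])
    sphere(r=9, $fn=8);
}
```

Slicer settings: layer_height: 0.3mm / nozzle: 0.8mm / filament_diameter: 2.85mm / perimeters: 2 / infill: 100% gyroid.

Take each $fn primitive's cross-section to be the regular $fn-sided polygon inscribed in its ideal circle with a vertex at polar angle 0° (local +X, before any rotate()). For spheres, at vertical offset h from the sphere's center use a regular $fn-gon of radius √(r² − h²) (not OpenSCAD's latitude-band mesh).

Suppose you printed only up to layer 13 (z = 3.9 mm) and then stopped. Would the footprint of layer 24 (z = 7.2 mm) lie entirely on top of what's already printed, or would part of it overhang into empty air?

part overhangs

Compare the two slices. At z = 3.9: the cube is present — its section is the full 6.5×13 rectangle (area 84.50 mm²); the sphere at (-1.5, 4): section is a regular 8-gon, circumradius = √(r²−h²) = √(8.5²−5.4²) = 6.564 (area = (8/2)·6.564²·sin(360°/8) = 121.88 mm²); the sphere at (0.5, 12): section is a regular 8-gon, circumradius = √(r²−h²) = √(9²−4.9²) = 7.549 (area = (8/2)·7.549²·sin(360°/8) = 161.19 mm²); Taking the first minus the rest: starting from the 6.5×13 cube (84.50 mm²), the r=8.5 sphere at (-1.5, 4) partially overlaps it — only the 38.03 mm² overlap (of its 121.88 mm²) is removed, clipping the outline; the r=9 sphere at (0.5, 12) partially overlaps it — only the 32.22 mm² overlap (of its 161.19 mm²) is removed, clipping the outline — area = 14.25 mm². At z = 7.2: the cube (footprint 6.5×13) is included at this height (area 84.50 mm²); the sphere at (-1.5, 4) does not reach this height (|z−center|=8.700 > r=8.5); the sphere at (0.5, 12): section is a regular 8-gon, circumradius = √(r²−h²) = √(9²−8.2²) = 3.709 (area = (8/2)·3.709²·sin(360°/8) = 38.92 mm²); After the difference (first − rest): starting from the 6.5×13 cube (84.50 mm²), the r=9 sphere at (0.5, 12) partially overlaps it — only the 15.54 mm² overlap (of its 38.92 mm²) is removed, clipping the outline — area = 68.96 mm². Checking containment: at z = 7.2 the cross-section extends beyond the z = 3.9 cross-section by about 54.71 mm².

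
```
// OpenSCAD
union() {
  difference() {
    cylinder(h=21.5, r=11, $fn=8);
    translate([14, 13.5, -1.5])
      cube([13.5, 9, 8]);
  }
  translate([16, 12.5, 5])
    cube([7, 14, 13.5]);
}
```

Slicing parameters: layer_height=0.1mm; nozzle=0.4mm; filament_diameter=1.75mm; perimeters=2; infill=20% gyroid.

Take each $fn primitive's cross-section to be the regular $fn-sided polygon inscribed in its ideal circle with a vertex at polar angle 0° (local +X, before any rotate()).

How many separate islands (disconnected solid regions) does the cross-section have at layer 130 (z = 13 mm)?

2

At z = 13 mm: the cylinder: section is a regular 8-gon, circumradius r=11; the cube at (14, 13.5) is absent (z outside [-1.5, 6.5]); Subtracting the remaining from the first: none of the subtracted shapes is present at this height, so the r=11 cylinder is unchanged — 1 connected region; the cube at (16, 12.5) is present — its section is the full 7×14 rectangle; Taking the union: the 2 present regions are separate (no shared area or edge), so areas and boundary lengths simply add and each stays a separate island — 2 connected regions. Overall, the cross-section has 2 separate islands. Island count = 2.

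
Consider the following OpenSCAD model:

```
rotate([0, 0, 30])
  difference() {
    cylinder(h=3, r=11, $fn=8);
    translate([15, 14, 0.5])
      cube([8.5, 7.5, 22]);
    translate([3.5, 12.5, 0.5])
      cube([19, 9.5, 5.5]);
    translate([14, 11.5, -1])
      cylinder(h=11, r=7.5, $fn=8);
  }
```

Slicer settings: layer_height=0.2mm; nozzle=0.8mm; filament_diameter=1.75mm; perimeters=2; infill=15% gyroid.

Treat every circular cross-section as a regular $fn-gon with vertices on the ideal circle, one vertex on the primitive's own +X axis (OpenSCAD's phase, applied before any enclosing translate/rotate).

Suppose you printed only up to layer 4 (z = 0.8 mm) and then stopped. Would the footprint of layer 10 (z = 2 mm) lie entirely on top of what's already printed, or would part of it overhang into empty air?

entirely on top

Compare the two slices. At z = 0.8: the r=11 cylinder contributes a regular 8-gon of circumradius 11 (area = (8/2)·11.000²·sin(360°/8) = 342.24 mm²); the 8.5×7.5 cube at (15, 14) contributes its full rectangle (area 63.75 mm²); the cube at (3.5, 12.5) is present — its section is the full 19×9.5 rectangle (area 180.50 mm²); the r=7.5 cylinder at (14, 11.5) gives a regular 8-gon of circumradius 7.5 (constant along its height) (area = (8/2)·7.500²·sin(360°/8) = 159.10 mm²); Taking the first minus the rest: starting from the r=11 cylinder (342.24 mm²), the 8.5×7.5 cube at (15, 14) misses the remaining region (no effect); the 19×9.5 cube at (3.5, 12.5) misses the remaining region (no effect); the r=7.5 cylinder at (14, 11.5) misses the remaining region (no effect) — area = 342.24 mm²; (rotated 30° about Z; rotation is an isometry so areas/perimeters/island counts are preserved). At z = 2: the cylinder: section is a regular 8-gon, circumradius r=11 (area = (8/2)·11.000²·sin(360°/8) = 342.24 mm²); the 8.5×7.5 cube at (15, 14) contributes its full rectangle (area 63.75 mm²); the cube at (3.5, 12.5) is present — its section is the full 19×9.5 rectangle (area 180.50 mm²); the r=7.5 cylinder at (14, 11.5) contributes a regular 8-gon of circumradius 7.5 (area = (8/2)·7.500²·sin(360°/8) = 159.10 mm²); Subtracting the remaining from the first: starting from the r=11 cylinder (342.24 mm²), the 8.5×7.5 cube at (15, 14) misses the remaining region (no effect); the 19×9.5 cube at (3.5, 12.5) misses the remaining region (no effect); the r=7.5 cylinder at (14, 11.5) misses the remaining region (no effect) — area = 342.24 mm²; (rotated 30° about Z; rotation is an isometry so areas/perimeters/island counts are preserved). Checking containment: the cross-section at z = 2 is a subset of the cross-section at z = 0.8.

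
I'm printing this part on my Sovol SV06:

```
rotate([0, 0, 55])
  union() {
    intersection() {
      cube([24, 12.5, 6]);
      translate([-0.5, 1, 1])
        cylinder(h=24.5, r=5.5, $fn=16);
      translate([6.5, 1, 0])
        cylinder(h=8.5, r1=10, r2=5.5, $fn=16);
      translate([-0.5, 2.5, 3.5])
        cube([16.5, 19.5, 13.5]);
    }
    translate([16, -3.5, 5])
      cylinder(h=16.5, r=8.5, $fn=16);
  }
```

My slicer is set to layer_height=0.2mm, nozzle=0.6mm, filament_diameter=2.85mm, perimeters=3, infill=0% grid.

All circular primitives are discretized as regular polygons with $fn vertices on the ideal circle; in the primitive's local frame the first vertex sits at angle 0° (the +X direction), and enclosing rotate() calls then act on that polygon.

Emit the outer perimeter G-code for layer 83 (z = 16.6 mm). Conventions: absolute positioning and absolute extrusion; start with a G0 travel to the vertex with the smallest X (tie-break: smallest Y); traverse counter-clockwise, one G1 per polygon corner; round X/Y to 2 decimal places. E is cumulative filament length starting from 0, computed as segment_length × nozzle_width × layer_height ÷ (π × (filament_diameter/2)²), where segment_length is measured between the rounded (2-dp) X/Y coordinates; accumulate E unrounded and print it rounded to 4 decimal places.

G0 X3.67 Y9.62 Z16.60
G1 X4.88 Y6.53 E0.0624
G1 X7.17 Y4.14 E0.1247
G1 X10.20 Y2.80 E0.1870
G1 X13.52 Y2.73 E0.2495
G1 X16.61 Y3.93 E0.3118
G1 X19.01 Y6.22 E0.3742
G1 X20.34 Y9.26 E0.4366
G1 X20.42 Y12.57 E0.4989
G1 X19.21 Y15.67 E0.5615
G1 X16.92 Y18.06 E0.6238
G1 X13.88 Y19.40 E0.6863
G1 X10.57 Y19.47 E0.7486
G1 X7.48 Y18.27 E0.8109
G1 X5.08 Y15.97 E0.8734
G1 X3.75 Y12.94 E0.9357
G1 X3.67 Y9.62 E0.9982

At z = 16.6 mm: the cube is not intersected at this z (z outside [0, 6]); the r=5.5 cylinder at (-0.5, 1) contributes a regular 16-gon of circumradius 5.5; the cone at (6.5, 1) does not reach this height (z outside [0, 8.5]); the cube at (-0.5, 2.5) is present — its section is the full 16.5×19.5 rectangle; Keeping only the common overlap: at least one operand is absent at this height, so nothing remains; the r=8.5 cylinder at (16, -3.5) gives a regular 16-gon of circumradius 8.5 (constant along its height); Merging all regions: only the r=8.5 cylinder at (16, -3.5) is present, so the union is just that shape — 1 connected region; (rotated 55° about Z; rotation is an isometry so areas/perimeters/island counts are preserved). The outline is a single polygon with 16 vertices. Extrusion per mm of travel: 0.6 × 0.2 / (π × 1.425²) = 0.018811. Accumulating E over each segment gives final E = 0.9982.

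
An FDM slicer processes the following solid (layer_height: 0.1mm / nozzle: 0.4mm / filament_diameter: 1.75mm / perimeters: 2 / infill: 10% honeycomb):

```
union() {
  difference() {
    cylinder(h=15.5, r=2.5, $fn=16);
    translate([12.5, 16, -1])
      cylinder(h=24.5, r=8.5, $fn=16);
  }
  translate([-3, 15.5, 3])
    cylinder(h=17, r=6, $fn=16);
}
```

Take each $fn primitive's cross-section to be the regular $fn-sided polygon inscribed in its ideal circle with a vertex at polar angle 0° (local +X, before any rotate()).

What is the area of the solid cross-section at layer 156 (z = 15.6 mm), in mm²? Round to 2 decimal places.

At z = 15.6 mm: the cylinder is not intersected at this z (z outside [0, 15.5]); the r=8.5 cylinder at (12.5, 16) contributes a regular 16-gon of circumradius 8.5 (area = (16/2)·8.500²·sin(360°/16) = 221.19 mm²); After the difference (first − rest): the first operand is absent here, so nothing remains; the r=6 cylinder at (-3, 15.5) contributes a regular 16-gon of circumradius 6 (area = (16/2)·6.000²·sin(360°/16) = 110.21 mm²); Taking the union: only the r=6 cylinder at (-3, 15.5) is present, so the union is just that shape — area = 110.21 mm². Overall, the cross-section is a single solid region. Net area = 110.21 mm².

110.21 mm²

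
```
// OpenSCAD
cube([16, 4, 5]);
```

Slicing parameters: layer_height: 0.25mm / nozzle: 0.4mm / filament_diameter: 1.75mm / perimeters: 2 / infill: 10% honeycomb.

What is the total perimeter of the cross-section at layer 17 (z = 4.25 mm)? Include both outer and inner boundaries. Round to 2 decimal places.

40.00 mm

At z = 4.25 mm: the 16×4 cube contributes its full rectangle (perimeter 40.00 mm). Overall, the cross-section is a single solid region. Total boundary length (outer) = 40.00 mm.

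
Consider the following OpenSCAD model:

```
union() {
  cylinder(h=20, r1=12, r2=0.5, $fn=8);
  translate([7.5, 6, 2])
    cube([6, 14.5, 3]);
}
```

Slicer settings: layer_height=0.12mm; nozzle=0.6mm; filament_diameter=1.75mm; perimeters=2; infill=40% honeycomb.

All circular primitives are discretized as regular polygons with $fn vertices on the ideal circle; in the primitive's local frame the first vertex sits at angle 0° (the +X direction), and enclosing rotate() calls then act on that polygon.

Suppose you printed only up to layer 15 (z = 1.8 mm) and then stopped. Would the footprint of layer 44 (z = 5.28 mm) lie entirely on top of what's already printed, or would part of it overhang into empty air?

Compare the two slices. At z = 1.8: the cone (r1=12→r2=0.5) has section circumradius 10.965 here — a regular 8-gon (area = (8/2)·10.965²·sin(360°/8) = 340.07 mm²); the cube at (7.5, 6) does not reach this height (z outside [2, 5]); Merging all regions: only the cone is present, so the union is just that shape — area = 340.07 mm². At z = 5.28: the cone contributes a regular 8-gon of circumradius 8.964 (interpolated between r1=12 and r2=0.5 at t=0.264) (area = (8/2)·8.964²·sin(360°/8) = 227.27 mm²); the cube at (7.5, 6) does not reach this height (z outside [2, 5]); Merging all regions: only the cone is present, so the union is just that shape — area = 227.27 mm². Checking containment: the cross-section at z = 5.28 is a subset of the cross-section at z = 1.8.

entirely on top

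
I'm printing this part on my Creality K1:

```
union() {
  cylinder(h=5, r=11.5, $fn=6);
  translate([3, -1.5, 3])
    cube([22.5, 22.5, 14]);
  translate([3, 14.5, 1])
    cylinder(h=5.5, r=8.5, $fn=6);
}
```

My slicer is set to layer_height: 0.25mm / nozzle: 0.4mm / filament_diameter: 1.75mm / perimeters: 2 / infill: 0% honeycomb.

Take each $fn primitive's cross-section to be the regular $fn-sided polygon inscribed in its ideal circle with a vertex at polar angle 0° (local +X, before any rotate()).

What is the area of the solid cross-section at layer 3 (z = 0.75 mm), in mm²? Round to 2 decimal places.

343.60 mm²

At z = 0.75 mm: the cylinder: section is a regular 6-gon, circumradius r=11.5 (area = (6/2)·11.500²·sin(360°/6) = 343.60 mm²); the cube at (3, -1.5) is absent (z outside [3, 17]); the cylinder at (3, 14.5) does not reach this height (z outside [1, 6.5]); Merging all regions: only the r=11.5 cylinder is present, so the union is just that shape — area = 343.60 mm². Overall, the cross-section is a single solid region. Net area = 343.60 mm².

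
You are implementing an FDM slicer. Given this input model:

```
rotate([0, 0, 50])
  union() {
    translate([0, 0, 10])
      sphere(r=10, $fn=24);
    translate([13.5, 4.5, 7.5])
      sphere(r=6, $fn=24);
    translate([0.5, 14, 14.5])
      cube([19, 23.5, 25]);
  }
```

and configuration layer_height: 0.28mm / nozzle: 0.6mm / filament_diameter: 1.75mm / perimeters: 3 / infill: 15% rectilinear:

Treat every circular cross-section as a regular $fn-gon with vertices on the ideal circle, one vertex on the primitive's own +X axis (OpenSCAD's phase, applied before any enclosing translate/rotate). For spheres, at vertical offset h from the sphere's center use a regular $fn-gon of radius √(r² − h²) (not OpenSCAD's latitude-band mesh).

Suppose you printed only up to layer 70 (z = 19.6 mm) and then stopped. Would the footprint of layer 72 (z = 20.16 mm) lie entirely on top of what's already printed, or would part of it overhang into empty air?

entirely on top

Compare the two slices. At z = 19.6: the sphere: section is a regular 24-gon, circumradius = √(r²−h²) = √(10²−9.6²) = 2.800 (area = (24/2)·2.800²·sin(360°/24) = 24.35 mm²); the sphere at (13.5, 4.5) is absent (|z−center|=12.100 > r=6); the cube at (0.5, 14) (footprint 19×23.5) is included at this height (area 446.50 mm²); Merging all regions: the 2 present regions are separate (no shared area or edge), so areas and boundary lengths simply add and each stays a separate island — area = 470.85 mm²; (whole slice rotated 50° about Z — lengths, areas and connectivity unchanged). At z = 20.16: the sphere is absent (|z−center|=10.160 > r=10); the sphere at (13.5, 4.5) does not reach this height (|z−center|=12.660 > r=6); the 19×23.5 cube at (0.5, 14) contributes its full rectangle (area 446.50 mm²); Taking the union: only the 19×23.5 cube at (0.5, 14) is present, so the union is just that shape — area = 446.50 mm²; (rotated 50° about Z; rotation is an isometry so areas/perimeters/island counts are preserved). Checking containment: the cross-section at z = 20.16 is a subset of the cross-section at z = 19.6.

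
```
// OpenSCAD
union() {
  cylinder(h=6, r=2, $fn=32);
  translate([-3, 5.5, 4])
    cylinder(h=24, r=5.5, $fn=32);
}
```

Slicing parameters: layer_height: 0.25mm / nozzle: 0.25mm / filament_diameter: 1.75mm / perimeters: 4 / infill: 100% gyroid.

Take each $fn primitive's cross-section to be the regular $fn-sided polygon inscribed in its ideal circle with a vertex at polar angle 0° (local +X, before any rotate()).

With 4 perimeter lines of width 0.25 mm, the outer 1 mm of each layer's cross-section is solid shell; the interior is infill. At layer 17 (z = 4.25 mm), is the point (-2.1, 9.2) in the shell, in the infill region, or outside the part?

At z = 4.25 mm: the r=2 cylinder gives a regular 32-gon of circumradius 2 (constant along its height); the r=5.5 cylinder at (-3, 5.5) contributes a regular 32-gon of circumradius 5.5; Taking the union: the regions partially overlap (shared area 2.87 mm²), so overlapping operands fuse into one piece — 1 connected region. Overall, the cross-section is a single solid region. The nearest boundary edge runs (-1.93, 10.89)→(-0.90, 10.58); distance from the point to it = 1.67 mm. The point is inside the cross-section and 1.67 mm from the nearest boundary — more than the 1 mm shell width (4 × 0.25), so it's in the infill interior.

infill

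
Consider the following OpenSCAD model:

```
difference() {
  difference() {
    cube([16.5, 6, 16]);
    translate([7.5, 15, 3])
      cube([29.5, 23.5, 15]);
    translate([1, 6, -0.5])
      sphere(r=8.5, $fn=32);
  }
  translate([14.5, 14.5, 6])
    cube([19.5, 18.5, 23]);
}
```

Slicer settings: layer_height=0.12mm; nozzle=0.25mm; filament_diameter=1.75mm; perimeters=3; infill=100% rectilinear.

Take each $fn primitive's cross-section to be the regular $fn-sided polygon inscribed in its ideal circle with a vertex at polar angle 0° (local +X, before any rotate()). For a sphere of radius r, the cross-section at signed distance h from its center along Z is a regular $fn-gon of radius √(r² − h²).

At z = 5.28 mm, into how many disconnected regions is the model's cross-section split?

At z = 5.28 mm: the cube is present — its section is the full 16.5×6 rectangle; the 29.5×23.5 cube at (7.5, 15) contributes its full rectangle; the r=8.5 sphere at (1, 6) contributes a regular 32-gon of circumradius √(8.5²−5.78²) = 6.232; After the difference (first − rest): starting from the 16.5×6 cube, the 29.5×23.5 cube at (7.5, 15) misses the remaining region (no effect); the r=8.5 sphere at (1, 6) partially overlaps it — only the 36.08 mm² overlap (of its 121.24 mm²) is removed, clipping the outline — 1 connected region; the cube at (14.5, 14.5) is absent (z outside [6, 29]); Subtracting the remaining from the first: none of the subtracted shapes is present at this height, so the result so far is unchanged — 1 connected region. The result has 1 disconnected region.

1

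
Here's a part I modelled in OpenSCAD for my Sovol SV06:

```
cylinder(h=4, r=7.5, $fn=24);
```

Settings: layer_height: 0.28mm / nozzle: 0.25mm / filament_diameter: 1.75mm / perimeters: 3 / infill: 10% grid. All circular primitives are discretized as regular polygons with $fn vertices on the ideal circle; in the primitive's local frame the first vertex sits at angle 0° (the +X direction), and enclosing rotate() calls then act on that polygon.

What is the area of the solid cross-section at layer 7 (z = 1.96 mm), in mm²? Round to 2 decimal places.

At z = 1.96 mm: the r=7.5 cylinder contributes a regular 24-gon of circumradius 7.5 (area = (24/2)·7.500²·sin(360°/24) = 174.70 mm²). Overall, the cross-section is a single solid region. Net area = 174.70 mm².

174.70 mm²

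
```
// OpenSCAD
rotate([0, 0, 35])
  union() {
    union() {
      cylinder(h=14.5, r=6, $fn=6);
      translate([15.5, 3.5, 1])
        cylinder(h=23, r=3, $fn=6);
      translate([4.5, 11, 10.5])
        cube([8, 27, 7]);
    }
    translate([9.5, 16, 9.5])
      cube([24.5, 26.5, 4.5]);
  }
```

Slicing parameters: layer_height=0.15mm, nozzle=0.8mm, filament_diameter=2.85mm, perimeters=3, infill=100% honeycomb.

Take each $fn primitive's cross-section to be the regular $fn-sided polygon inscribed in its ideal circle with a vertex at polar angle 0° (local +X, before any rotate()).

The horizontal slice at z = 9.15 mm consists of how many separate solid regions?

2

At z = 9.15 mm: the cylinder: section is a regular 6-gon, circumradius r=6; the r=3 cylinder at (15.5, 3.5) gives a regular 6-gon of circumradius 3 (constant along its height); the cube at (4.5, 11) is absent (z outside [10.5, 17.5]); Taking the union: the 2 present regions are separate (no shared area or edge), so areas and boundary lengths simply add and each stays a separate island — 2 connected regions; the cube at (9.5, 16) does not reach this height (z outside [9.5, 14]); Taking the union: only the result so far is present, so the union is just that shape — 2 connected regions; (whole slice rotated 35° about Z — lengths, areas and connectivity unchanged). The result has 2 disconnected regions.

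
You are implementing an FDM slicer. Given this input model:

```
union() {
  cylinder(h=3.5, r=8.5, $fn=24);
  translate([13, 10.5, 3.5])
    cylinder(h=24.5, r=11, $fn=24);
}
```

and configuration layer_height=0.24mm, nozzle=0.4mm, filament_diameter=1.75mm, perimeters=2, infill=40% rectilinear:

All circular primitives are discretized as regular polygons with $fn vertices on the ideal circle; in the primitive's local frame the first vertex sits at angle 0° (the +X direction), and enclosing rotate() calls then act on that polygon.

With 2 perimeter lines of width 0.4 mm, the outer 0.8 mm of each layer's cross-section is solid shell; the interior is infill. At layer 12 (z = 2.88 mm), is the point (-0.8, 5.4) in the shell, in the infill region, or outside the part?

infill

At z = 2.88 mm: the r=8.5 cylinder contributes a regular 24-gon of circumradius 8.5; the cylinder at (13, 10.5) is not intersected at this z (z outside [3.5, 28]); Combining (union): only the r=8.5 cylinder is present, so the union is just that shape — 1 connected region. Overall, the cross-section is a single solid region. The nearest boundary edge runs (0.00, 8.50)→(-2.20, 8.21); distance from the point to it = 2.97 mm. The point is inside the cross-section and 2.97 mm from the nearest boundary — more than the 0.8 mm shell width (2 × 0.4), so it's in the infill interior.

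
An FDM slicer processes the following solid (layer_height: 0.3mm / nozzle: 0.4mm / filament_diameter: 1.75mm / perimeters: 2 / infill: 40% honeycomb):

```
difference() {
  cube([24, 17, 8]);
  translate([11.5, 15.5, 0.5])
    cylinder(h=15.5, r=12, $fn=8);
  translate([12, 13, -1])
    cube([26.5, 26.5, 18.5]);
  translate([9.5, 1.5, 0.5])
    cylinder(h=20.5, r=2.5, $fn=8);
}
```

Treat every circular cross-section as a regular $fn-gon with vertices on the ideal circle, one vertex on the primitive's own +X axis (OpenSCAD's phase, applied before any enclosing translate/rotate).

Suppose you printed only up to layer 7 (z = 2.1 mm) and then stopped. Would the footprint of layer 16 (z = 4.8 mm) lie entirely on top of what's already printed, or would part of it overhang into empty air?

entirely on top

Compare the two slices. At z = 2.1: the cube (footprint 24×17) is included at this height (area 408.00 mm²); the r=12 cylinder at (11.5, 15.5) contributes a regular 8-gon of circumradius 12 (area = (8/2)·12.000²·sin(360°/8) = 407.29 mm²); the cube at (12, 13) (footprint 26.5×26.5) is included at this height (area 702.25 mm²); the cylinder at (9.5, 1.5): section is a regular 8-gon, circumradius r=2.5 (area = (8/2)·2.500²·sin(360°/8) = 17.68 mm²); After the difference (first − rest): starting from the 24×17 cube (408.00 mm²), the r=12 cylinder at (11.5, 15.5) partially overlaps it — only the 238.11 mm² overlap (of its 407.29 mm²) is removed, clipping the outline; the 26.5×26.5 cube at (12, 13) partially overlaps it — only the 3.76 mm² overlap (of its 702.25 mm²) is removed, clipping the outline; the r=2.5 cylinder at (9.5, 1.5) partially overlaps it — only the 15.41 mm² overlap (of its 17.68 mm²) is removed, clipping the outline — area = 150.72 mm². At z = 4.8: the cube is present — its section is the full 24×17 rectangle (area 408.00 mm²); the r=12 cylinder at (11.5, 15.5) contributes a regular 8-gon of circumradius 12 (area = (8/2)·12.000²·sin(360°/8) = 407.29 mm²); the cube at (12, 13) is present — its section is the full 26.5×26.5 rectangle (area 702.25 mm²); the cylinder at (9.5, 1.5): section is a regular 8-gon, circumradius r=2.5 (area = (8/2)·2.500²·sin(360°/8) = 17.68 mm²); Subtracting the remaining from the first: starting from the 24×17 cube (408.00 mm²), the r=12 cylinder at (11.5, 15.5) partially overlaps it — only the 238.11 mm² overlap (of its 407.29 mm²) is removed, clipping the outline; the 26.5×26.5 cube at (12, 13) partially overlaps it — only the 3.76 mm² overlap (of its 702.25 mm²) is removed, clipping the outline; the r=2.5 cylinder at (9.5, 1.5) partially overlaps it — only the 15.41 mm² overlap (of its 17.68 mm²) is removed, clipping the outline — area = 150.72 mm². Checking containment: the cross-section at z = 4.8 is a subset of the cross-section at z = 2.1.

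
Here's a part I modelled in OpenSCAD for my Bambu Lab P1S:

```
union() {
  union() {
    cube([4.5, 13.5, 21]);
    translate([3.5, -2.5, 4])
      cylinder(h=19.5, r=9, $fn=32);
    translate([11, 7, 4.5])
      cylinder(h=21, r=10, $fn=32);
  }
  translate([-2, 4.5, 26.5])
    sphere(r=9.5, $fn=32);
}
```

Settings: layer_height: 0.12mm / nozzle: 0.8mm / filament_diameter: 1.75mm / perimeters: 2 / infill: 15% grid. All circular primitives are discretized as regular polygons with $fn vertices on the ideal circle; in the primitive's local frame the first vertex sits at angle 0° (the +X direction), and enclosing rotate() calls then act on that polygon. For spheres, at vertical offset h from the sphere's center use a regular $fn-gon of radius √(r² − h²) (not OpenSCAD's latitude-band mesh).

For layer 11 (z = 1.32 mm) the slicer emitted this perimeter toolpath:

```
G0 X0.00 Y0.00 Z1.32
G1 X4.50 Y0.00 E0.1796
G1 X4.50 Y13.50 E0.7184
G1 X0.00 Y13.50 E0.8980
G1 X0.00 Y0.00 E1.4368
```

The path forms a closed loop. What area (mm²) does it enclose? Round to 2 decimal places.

Apply the shoelace formula to the sequence of (X, Y) vertices; enclosed area = 60.75 mm².

60.75 mm²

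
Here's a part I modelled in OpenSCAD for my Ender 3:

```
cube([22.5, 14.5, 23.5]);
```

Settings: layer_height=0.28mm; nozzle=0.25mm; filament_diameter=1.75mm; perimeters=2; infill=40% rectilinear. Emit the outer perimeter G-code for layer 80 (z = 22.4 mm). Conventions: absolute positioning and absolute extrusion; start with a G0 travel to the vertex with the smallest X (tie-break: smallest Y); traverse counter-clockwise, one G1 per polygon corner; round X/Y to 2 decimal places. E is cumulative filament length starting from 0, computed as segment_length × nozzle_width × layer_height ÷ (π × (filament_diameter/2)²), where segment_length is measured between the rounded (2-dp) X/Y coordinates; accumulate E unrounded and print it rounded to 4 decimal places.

G0 X0.00 Y0.00 Z22.40
G1 X22.50 Y0.00 E0.6548
G1 X22.50 Y14.50 E1.0768
G1 X0.00 Y14.50 E1.7316
G1 X0.00 Y0.00 E2.1536

At z = 22.4 mm: the 22.5×14.5 cube contributes its full rectangle. The outline is a single polygon with 4 vertices. Extrusion per mm of travel: 0.25 × 0.28 / (π × 0.875²) = 0.029103. Accumulating E over each segment gives final E = 2.1536.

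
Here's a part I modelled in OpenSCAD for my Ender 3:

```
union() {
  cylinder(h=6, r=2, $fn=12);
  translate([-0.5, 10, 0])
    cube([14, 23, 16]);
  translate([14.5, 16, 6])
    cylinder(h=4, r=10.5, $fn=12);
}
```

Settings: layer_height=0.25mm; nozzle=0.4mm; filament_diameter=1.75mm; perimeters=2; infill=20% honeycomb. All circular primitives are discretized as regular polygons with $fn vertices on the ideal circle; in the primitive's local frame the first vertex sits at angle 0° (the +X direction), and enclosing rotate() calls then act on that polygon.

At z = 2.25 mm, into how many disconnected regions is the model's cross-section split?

At z = 2.25 mm: the r=2 cylinder contributes a regular 12-gon of circumradius 2; the cube at (-0.5, 10) (footprint 14×23) is included at this height; the cylinder at (14.5, 16) is not intersected at this z (z outside [6, 10]); Merging all regions: the 2 present regions are separate (no shared area or edge), so areas and boundary lengths simply add and each stays a separate island — 2 connected regions. The result has 2 disconnected regions.

2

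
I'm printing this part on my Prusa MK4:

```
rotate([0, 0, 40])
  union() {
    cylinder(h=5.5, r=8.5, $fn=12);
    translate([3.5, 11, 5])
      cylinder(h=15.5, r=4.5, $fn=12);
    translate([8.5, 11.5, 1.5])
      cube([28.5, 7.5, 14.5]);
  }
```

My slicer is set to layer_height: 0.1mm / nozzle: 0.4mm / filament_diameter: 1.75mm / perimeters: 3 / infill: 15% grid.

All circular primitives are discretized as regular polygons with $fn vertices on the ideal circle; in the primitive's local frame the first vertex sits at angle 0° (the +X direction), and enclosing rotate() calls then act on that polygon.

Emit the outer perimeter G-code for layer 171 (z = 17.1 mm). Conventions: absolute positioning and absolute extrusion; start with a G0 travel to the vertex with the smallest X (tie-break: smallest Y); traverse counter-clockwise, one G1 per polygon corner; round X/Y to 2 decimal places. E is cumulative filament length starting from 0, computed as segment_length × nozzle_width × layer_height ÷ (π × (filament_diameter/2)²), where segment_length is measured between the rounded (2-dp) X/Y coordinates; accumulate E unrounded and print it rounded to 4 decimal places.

At z = 17.1 mm: the cylinder is not intersected at this z (z outside [0, 5.5]); the r=4.5 cylinder at (3.5, 11) contributes a regular 12-gon of circumradius 4.5; the cube at (8.5, 11.5) does not reach this height (z outside [1.5, 16]); Merging all regions: only the r=4.5 cylinder at (3.5, 11) is present, so the union is just that shape — 1 connected region; (whole slice rotated 40° about Z — lengths, areas and connectivity unchanged). The outline is a single polygon with 12 vertices. Extrusion per mm of travel: 0.4 × 0.1 / (π × 0.875²) = 0.016630. Accumulating E over each segment gives final E = 0.4649.

G0 X-8.82 Y9.89 Z17.10
G1 X-7.84 Y7.78 E0.0387
G1 X-5.93 Y6.45 E0.0774
G1 X-3.61 Y6.24 E0.1161
G1 X-1.50 Y7.23 E0.1549
G1 X-0.16 Y9.14 E0.1937
G1 X0.04 Y11.46 E0.2324
G1 X-0.94 Y13.57 E0.2711
G1 X-2.85 Y14.90 E0.3098
G1 X-5.17 Y15.11 E0.3486
G1 X-7.28 Y14.12 E0.3873
G1 X-8.62 Y12.22 E0.4260
G1 X-8.82 Y9.89 E0.4649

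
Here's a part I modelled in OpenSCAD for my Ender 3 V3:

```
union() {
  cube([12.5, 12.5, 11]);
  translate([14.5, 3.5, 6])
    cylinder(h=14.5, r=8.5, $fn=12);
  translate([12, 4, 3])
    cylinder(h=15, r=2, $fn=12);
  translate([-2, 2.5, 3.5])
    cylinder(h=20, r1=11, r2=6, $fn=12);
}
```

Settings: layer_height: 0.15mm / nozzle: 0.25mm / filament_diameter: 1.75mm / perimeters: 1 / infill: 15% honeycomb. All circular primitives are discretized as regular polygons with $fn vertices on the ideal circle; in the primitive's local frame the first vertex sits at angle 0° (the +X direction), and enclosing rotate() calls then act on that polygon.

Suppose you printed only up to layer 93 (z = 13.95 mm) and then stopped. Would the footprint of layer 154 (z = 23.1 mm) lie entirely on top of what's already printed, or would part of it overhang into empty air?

Compare the two slices. At z = 13.95: the cube does not reach this height (z outside [0, 11]); the r=8.5 cylinder at (14.5, 3.5) gives a regular 12-gon of circumradius 8.5 (constant along its height) (area = (12/2)·8.500²·sin(360°/12) = 216.75 mm²); the cylinder at (12, 4): section is a regular 12-gon, circumradius r=2 (area = (12/2)·2.000²·sin(360°/12) = 12.00 mm²); the cone at (-2, 2.5) contributes a regular 12-gon of circumradius 8.387 (interpolated between r1=11 and r2=6 at t=0.522) (area = (12/2)·8.387²·sin(360°/12) = 211.05 mm²); Combining (union): the regions partially overlap — summed areas 439.80 mm² minus the doubly-counted overlap 12.15 mm² gives 427.65 mm² — area = 427.65 mm². At z = 23.1: the cube does not reach this height (z outside [0, 11]); the cylinder at (14.5, 3.5) is not intersected at this z (z outside [6, 20.5]); the cylinder at (12, 4) is absent (z outside [3, 18]); the cone at (-2, 2.5) (r1=11→r2=6) has section circumradius 6.100 here — a regular 12-gon (area = (12/2)·6.100²·sin(360°/12) = 111.63 mm²); Merging all regions: only the cone at (-2, 2.5) is present, so the union is just that shape — area = 111.63 mm². Checking containment: the cross-section at z = 23.1 is a subset of the cross-section at z = 13.95.

entirely on top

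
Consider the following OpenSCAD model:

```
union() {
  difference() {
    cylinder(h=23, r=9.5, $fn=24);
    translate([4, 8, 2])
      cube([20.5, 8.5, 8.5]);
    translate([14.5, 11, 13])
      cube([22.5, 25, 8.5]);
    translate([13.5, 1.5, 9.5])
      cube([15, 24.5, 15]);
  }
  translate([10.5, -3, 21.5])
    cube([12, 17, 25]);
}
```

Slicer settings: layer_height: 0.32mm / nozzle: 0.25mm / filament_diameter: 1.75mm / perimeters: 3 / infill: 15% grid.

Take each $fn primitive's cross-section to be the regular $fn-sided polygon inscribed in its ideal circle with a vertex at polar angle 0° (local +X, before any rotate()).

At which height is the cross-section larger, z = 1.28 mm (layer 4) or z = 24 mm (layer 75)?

Layer 4 (z = 1.28): the r=9.5 cylinder gives a regular 24-gon of circumradius 9.5 (constant along its height) (area = (24/2)·9.500²·sin(360°/24) = 280.30 mm²); the cube at (4, 8) is not intersected at this z (z outside [2, 10.5]); the cube at (14.5, 11) is not intersected at this z (z outside [13, 21.5]); the cube at (13.5, 1.5) does not reach this height (z outside [9.5, 24.5]); After the difference (first − rest): none of the subtracted shapes is present at this height, so the r=9.5 cylinder is unchanged — area = 280.30 mm²; the cube at (10.5, -3) does not reach this height (z outside [21.5, 46.5]); Combining (union): only that combined region is present, so the union is just that shape — area = 280.30 mm². So its area = 280.30 mm². Layer 75 (z = 24): the cylinder is absent (z outside [0, 23]); the cube at (4, 8) is not intersected at this z (z outside [2, 10.5]); the cube at (14.5, 11) is not intersected at this z (z outside [13, 21.5]); the cube at (13.5, 1.5) (footprint 15×24.5) is included at this height (area 367.50 mm²); After the difference (first − rest): the first operand is absent here, so nothing remains; the cube at (10.5, -3) is present — its section is the full 12×17 rectangle (area 204.00 mm²); Combining (union): only the 12×17 cube at (10.5, -3) is present, so the union is just that shape — area = 204.00 mm². So its area = 204.00 mm². Layer 4 is larger (280.30 vs 204.00 mm²).

layer 4 (z = 1.28 mm)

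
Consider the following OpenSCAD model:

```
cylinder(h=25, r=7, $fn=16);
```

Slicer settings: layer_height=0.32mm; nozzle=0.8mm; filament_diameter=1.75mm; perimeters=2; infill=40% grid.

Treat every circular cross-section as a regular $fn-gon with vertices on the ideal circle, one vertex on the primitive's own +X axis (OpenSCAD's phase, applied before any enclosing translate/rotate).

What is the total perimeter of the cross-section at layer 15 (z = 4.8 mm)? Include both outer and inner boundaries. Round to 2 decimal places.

43.70 mm

At z = 4.8 mm: the r=7 cylinder contributes a regular 16-gon of circumradius 7 (perimeter = 2·16·7.000·sin(180°/16) = 43.70 mm). Overall, the cross-section is a single solid region. Total boundary length (outer) = 43.70 mm.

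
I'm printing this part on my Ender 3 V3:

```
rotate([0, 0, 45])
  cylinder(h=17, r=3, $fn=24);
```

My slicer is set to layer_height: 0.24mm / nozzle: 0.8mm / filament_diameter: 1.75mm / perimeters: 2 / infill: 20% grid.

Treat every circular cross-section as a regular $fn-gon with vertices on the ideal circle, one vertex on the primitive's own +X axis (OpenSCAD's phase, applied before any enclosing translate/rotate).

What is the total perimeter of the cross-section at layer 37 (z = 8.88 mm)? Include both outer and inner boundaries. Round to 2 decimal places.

18.80 mm

At z = 8.88 mm: the r=3 cylinder gives a regular 24-gon of circumradius 3 (constant along its height) (perimeter = 2·24·3.000·sin(180°/24) = 18.80 mm); (rotated 45° about Z; rotation is an isometry so areas/perimeters/island counts are preserved). Overall, the cross-section is a single solid region. Total boundary length (outer) = 18.80 mm.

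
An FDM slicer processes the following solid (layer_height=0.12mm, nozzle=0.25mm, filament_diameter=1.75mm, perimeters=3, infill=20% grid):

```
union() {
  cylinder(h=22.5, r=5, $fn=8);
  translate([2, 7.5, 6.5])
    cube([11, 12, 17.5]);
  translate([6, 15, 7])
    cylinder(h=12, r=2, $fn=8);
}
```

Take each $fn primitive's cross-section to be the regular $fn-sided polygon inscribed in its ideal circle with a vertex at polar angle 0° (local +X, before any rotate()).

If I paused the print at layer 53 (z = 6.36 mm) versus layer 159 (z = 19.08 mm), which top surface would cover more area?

Layer 53 (z = 6.36): the r=5 cylinder contributes a regular 8-gon of circumradius 5 (area = (8/2)·5.000²·sin(360°/8) = 70.71 mm²); the cube at (2, 7.5) is not intersected at this z (z outside [6.5, 24]); the cylinder at (6, 15) does not reach this height (z outside [7, 19]); Merging all regions: only the r=5 cylinder is present, so the union is just that shape — area = 70.71 mm². So its area = 70.71 mm². Layer 159 (z = 19.08): the r=5 cylinder gives a regular 8-gon of circumradius 5 (constant along its height) (area = (8/2)·5.000²·sin(360°/8) = 70.71 mm²); the 11×12 cube at (2, 7.5) contributes its full rectangle (area 132.00 mm²); the cylinder at (6, 15) does not reach this height (z outside [7, 19]); Taking the union: the 2 present regions are separate (no shared area or edge), so areas and boundary lengths simply add and each stays a separate island — area = 202.71 mm². So its area = 202.71 mm². Layer 159 is larger (202.71 vs 70.71 mm²).

layer 159 (z = 19.08 mm)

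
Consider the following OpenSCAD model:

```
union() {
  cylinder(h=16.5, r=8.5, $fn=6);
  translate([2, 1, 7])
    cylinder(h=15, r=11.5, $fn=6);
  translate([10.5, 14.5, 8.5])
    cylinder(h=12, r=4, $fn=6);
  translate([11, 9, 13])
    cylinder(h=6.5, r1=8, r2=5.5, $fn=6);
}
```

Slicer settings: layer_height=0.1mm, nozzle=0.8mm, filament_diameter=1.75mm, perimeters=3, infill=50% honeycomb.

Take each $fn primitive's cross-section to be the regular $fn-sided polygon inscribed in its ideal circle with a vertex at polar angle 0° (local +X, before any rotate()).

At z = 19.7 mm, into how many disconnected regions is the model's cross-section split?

2

At z = 19.7 mm: the cylinder is not intersected at this z (z outside [0, 16.5]); the cylinder at (2, 1): section is a regular 6-gon, circumradius r=11.5; the r=4 cylinder at (10.5, 14.5) contributes a regular 6-gon of circumradius 4; the cone at (11, 9) is not intersected at this z (z outside [13, 19.5]); Taking the union: the 2 present regions are separate (no shared area or edge), so areas and boundary lengths simply add and each stays a separate island — 2 connected regions. The result has 2 disconnected regions.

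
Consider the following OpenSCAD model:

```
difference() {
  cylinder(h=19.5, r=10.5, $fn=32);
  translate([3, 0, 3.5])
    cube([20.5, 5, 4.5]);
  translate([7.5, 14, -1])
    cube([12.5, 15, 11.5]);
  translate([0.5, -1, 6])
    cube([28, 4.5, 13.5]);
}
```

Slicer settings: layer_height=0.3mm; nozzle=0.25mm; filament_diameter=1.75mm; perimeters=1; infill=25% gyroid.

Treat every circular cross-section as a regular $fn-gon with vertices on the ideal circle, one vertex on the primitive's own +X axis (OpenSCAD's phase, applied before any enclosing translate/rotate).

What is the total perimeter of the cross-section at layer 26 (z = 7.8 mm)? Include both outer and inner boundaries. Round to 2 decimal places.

84.21 mm

At z = 7.8 mm: the cylinder: section is a regular 32-gon, circumradius r=10.5 (perimeter = 2·32·10.500·sin(180°/32) = 65.87 mm); the cube at (3, 0) is present — its section is the full 20.5×5 rectangle (perimeter 51.00 mm); the cube at (7.5, 14) (footprint 12.5×15) is included at this height (perimeter 55.00 mm); the cube at (0.5, -1) (footprint 28×4.5) is included at this height (perimeter 65.00 mm); After the difference (first − rest): starting from the r=10.5 cylinder, the 20.5×5 cube at (3, 0) partially overlaps it — only the 35.27 mm² overlap (of its 102.50 mm²) is removed, clipping the outline; the 12.5×15 cube at (7.5, 14) misses the remaining region (no effect); the 28×4.5 cube at (0.5, -1) partially overlaps it — only the 18.70 mm² overlap (of its 126.00 mm²) is removed, clipping the outline — boundary = 84.21 mm. Overall, the cross-section is a single solid region. Total boundary length (outer) = 84.21 mm.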